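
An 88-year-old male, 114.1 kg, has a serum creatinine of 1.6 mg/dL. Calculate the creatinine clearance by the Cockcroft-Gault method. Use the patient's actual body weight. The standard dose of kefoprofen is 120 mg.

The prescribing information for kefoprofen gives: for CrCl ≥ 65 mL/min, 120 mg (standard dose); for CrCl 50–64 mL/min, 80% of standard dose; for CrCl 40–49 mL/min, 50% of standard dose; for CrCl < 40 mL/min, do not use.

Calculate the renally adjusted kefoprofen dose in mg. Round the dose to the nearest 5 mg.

95 mg

CrCl = (140 − 88) × 114.1 / (72 × 1.6) = 5933.2 / 115.20 ≈ 51.5 mL/min
CrCl ≈ 52 mL/min → bracket 50–64 mL/min.
80% of 120 mg = 96 mg → 95 mg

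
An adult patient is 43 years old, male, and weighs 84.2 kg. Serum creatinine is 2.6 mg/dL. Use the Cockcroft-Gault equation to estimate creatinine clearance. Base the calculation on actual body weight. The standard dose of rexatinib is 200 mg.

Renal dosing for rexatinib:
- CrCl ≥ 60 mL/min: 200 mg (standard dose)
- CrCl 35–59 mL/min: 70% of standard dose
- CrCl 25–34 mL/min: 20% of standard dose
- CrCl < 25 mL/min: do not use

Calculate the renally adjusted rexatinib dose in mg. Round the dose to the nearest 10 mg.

CrCl = (140 − 43) × 84.2 / (72 × 2.6) = 8167.4 / 187.20 ≈ 43.6 mL/min
CrCl ≈ 44 mL/min → bracket 35–59 mL/min.
70% of 200 mg = 140 mg

140 mg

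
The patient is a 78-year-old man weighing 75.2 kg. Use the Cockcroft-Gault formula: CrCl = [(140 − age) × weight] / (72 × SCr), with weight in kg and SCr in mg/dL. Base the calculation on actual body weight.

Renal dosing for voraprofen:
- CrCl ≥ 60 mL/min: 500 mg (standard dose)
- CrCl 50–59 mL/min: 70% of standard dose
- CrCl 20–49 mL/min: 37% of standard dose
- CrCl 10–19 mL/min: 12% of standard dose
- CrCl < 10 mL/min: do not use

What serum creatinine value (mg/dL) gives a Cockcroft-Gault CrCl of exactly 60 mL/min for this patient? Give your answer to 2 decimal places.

Standard dose requires CrCl ≥ 60 mL/min.
Set (140 − 78) × 75.2 / (72 × SCr) = 60
SCr = (140 − 78) × 75.2 / (72 × 60) = 1.079 mg/dL

1.08 mg/dL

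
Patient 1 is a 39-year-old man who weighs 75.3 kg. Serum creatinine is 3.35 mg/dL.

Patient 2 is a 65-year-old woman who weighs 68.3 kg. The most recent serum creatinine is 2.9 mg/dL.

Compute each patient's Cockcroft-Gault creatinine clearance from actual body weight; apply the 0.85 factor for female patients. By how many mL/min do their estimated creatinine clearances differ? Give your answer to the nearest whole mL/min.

11 mL/min

Patient 1: CrCl = (140 − 39) × 75.3 / (72 × 3.35) = 7605.3 / 241.20 ≈ 31.5 mL/min
Patient 2: CrCl = (140 − 65) × 68.3 / (72 × 2.9) × 0.85 = 5122.5 / 208.80 × 0.85 ≈ 20.9 mL/min
|31.5 − 20.9| = 10.6 mL/min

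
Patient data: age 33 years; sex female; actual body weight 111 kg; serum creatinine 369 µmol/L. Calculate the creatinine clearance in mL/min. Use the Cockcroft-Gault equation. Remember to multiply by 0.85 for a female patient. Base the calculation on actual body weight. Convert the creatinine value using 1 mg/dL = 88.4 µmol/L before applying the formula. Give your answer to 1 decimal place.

33.6 mL/min

SCr = 369 / 88.4 = 4.174 mg/dL
CrCl = (140 − 33) × 111 / (72 × 4.174) × 0.85 = 11877.0 / 300.53 × 0.85 ≈ 33.6 mL/min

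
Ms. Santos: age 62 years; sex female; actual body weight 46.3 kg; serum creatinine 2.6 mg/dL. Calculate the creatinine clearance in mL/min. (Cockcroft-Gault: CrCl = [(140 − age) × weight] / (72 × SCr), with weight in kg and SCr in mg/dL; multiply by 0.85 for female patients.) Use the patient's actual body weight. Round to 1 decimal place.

16.4 mL/min

CrCl = (140 − 62) × 46.3 / (72 × 2.6) × 0.85 = 3611.4 / 187.20 × 0.85 ≈ 16.4 mL/min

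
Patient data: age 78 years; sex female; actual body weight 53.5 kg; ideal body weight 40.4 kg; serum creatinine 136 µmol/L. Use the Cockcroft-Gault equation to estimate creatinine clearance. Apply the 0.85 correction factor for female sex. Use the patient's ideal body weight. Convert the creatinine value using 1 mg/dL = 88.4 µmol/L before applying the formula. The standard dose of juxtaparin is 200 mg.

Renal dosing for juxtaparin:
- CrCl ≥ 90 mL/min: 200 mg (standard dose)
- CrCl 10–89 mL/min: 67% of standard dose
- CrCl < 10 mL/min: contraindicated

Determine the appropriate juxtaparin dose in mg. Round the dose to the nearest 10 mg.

SCr = 136 / 88.4 = 1.538 mg/dL
CrCl = (140 − 78) × 40.4 / (72 × 1.538) × 0.85 = 2504.8 / 110.74 × 0.85 ≈ 19.2 mL/min
CrCl ≈ 19 mL/min → bracket 10–89 mL/min.
67% of 200 mg = 134 mg → 130 mg

130 mg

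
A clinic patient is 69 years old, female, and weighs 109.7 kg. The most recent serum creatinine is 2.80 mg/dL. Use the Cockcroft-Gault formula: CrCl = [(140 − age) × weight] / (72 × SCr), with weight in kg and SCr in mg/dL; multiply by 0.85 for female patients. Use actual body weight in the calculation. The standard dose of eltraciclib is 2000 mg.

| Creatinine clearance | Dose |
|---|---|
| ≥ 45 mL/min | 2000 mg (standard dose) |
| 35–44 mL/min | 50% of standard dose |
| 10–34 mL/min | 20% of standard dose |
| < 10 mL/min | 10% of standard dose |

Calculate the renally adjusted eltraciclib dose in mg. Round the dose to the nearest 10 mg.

CrCl = (140 − 69) × 109.7 / (72 × 2.8) × 0.85 = 7788.7 / 201.60 × 0.85 ≈ 32.8 mL/min
CrCl ≈ 33 mL/min → bracket 10–34 mL/min.
20% of 2000 mg = 400 mg

400 mg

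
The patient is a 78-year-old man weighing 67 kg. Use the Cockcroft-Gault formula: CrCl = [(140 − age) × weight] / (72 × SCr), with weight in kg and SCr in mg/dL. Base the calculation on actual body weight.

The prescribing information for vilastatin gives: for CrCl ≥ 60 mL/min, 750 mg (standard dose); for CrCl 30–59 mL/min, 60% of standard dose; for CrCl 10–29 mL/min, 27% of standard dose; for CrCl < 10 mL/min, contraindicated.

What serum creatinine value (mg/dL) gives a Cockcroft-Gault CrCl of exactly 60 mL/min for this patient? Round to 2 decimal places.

0.96 mg/dL

Standard dose requires CrCl ≥ 60 mL/min.
Set (140 − 78) × 67 / (72 × SCr) = 60
SCr = (140 − 78) × 67 / (72 × 60) = 0.962 mg/dL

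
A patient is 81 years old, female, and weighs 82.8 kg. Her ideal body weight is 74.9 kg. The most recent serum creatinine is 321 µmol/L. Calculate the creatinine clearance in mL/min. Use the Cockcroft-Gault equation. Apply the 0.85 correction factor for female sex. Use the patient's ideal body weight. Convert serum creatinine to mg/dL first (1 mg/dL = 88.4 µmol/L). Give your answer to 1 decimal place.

14.4 mL/min

SCr = 321 / 88.4 = 3.631 mg/dL
CrCl = (140 − 81) × 74.9 / (72 × 3.631) × 0.85 = 4419.1 / 261.43 × 0.85 ≈ 14.4 mL/min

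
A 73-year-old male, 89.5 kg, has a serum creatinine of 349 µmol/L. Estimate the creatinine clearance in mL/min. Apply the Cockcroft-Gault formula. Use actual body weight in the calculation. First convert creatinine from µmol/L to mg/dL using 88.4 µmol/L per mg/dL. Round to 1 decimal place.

21.1 mL/min

SCr = 349 / 88.4 = 3.948 mg/dL
CrCl = (140 − 73) × 89.5 / (72 × 3.948) = 5996.5 / 284.26 ≈ 21.1 mL/min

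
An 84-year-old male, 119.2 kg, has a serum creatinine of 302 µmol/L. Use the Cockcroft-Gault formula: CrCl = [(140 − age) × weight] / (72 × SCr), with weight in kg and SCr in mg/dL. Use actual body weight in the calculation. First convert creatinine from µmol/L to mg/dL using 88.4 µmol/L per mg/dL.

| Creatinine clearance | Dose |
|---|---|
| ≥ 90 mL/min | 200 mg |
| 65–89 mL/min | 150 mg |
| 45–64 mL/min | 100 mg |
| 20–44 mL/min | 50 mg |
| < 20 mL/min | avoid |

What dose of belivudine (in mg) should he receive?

50 mg

SCr = 302 / 88.4 = 3.416 mg/dL
CrCl = (140 − 84) × 119.2 / (72 × 3.416) = 6675.2 / 245.95 ≈ 27.1 mL/min
CrCl ≈ 27 mL/min → bracket 20–44 mL/min.
Dose for this bracket: 50 mg.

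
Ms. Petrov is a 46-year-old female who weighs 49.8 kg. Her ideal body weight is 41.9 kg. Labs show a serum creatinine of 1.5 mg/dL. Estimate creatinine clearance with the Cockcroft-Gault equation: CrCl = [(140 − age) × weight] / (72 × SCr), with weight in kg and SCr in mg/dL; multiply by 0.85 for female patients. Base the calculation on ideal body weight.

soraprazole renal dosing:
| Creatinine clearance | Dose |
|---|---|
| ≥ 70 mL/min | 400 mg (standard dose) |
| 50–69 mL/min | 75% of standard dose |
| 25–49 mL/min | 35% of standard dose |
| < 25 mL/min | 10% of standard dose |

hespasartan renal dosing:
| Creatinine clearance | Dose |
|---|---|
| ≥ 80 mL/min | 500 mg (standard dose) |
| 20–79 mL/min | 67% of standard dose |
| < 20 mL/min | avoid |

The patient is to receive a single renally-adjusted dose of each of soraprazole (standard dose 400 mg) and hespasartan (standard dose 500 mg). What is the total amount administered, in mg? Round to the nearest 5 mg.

475 mg

CrCl = (140 − 46) × 41.9 / (72 × 1.5) × 0.85 = 3938.6 / 108.00 × 0.85 ≈ 31.0 mL/min
CrCl ≈ 31 mL/min.
soraprazole: 25–49 mL/min → 35% of 400 mg = 140 mg.
hespasartan: 20–79 mL/min → 67% of 500 mg = 335 mg.
Total = 140 + 335 = 475 mg.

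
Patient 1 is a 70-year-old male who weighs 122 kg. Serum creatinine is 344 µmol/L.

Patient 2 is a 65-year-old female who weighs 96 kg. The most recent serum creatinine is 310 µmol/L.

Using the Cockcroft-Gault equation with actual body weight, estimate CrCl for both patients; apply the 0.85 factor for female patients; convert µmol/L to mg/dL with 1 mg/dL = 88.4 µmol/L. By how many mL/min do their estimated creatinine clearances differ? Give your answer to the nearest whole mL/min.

6 mL/min

Patient 1: SCr = 344 / 88.4 = 3.891 mg/dL
Patient 1: CrCl = (140 − 70) × 122 / (72 × 3.891) = 8540.0 / 280.15 ≈ 30.5 mL/min
Patient 2: SCr = 310 / 88.4 = 3.507 mg/dL
Patient 2: CrCl = (140 − 65) × 96 / (72 × 3.507) × 0.85 = 7200.0 / 252.50 × 0.85 ≈ 24.2 mL/min
|30.5 − 24.2| = 6.3 mL/min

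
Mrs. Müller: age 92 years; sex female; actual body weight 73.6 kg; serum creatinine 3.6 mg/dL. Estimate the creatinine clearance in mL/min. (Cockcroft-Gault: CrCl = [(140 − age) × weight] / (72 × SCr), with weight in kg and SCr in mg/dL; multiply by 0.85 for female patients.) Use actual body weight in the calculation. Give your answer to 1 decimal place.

CrCl = (140 − 92) × 73.6 / (72 × 3.6) × 0.85 = 3532.8 / 259.20 × 0.85 ≈ 11.6 mL/min

11.6 mL/min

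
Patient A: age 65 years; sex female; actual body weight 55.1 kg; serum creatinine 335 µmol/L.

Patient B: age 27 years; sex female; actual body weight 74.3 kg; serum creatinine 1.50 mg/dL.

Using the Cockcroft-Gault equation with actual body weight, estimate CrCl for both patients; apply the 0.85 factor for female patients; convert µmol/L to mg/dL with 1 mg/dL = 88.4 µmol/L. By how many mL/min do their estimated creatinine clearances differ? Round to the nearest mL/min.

53 mL/min

Patient A: SCr = 335 / 88.4 = 3.79 mg/dL
Patient A: CrCl = (140 − 65) × 55.1 / (72 × 3.79) × 0.85 = 4132.5 / 272.88 × 0.85 ≈ 12.9 mL/min
Patient B: CrCl = (140 − 27) × 74.3 / (72 × 1.5) × 0.85 = 8395.9 / 108.00 × 0.85 ≈ 66.1 mL/min
|12.9 − 66.1| = 53.2 mL/min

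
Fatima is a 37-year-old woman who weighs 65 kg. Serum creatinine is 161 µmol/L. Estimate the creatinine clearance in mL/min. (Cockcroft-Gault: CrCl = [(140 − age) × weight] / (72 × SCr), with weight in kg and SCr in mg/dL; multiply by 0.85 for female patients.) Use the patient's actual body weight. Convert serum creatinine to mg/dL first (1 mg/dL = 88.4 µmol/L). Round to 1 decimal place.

SCr = 161 / 88.4 = 1.821 mg/dL
CrCl = (140 − 37) × 65 / (72 × 1.821) × 0.85 = 6695.0 / 131.11 × 0.85 ≈ 43.4 mL/min

43.4 mL/min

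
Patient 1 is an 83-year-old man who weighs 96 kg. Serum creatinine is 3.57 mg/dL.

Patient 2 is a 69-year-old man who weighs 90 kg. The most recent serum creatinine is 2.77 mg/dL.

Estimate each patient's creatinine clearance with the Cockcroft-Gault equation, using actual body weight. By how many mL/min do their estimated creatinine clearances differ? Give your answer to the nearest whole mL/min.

11 mL/min

Patient 1: CrCl = (140 − 83) × 96 / (72 × 3.57) = 5472.0 / 257.04 ≈ 21.3 mL/min
Patient 2: CrCl = (140 − 69) × 90 / (72 × 2.77) = 6390.0 / 199.44 ≈ 32.0 mL/min
|21.3 − 32.0| = 10.7 mL/min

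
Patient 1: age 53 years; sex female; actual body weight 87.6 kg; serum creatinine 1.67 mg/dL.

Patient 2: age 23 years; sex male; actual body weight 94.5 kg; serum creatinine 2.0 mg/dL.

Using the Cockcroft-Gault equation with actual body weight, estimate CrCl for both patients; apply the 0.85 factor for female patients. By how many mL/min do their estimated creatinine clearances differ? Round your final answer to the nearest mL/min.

Patient 1: CrCl = (140 − 53) × 87.6 / (72 × 1.67) × 0.85 = 7621.2 / 120.24 × 0.85 ≈ 53.9 mL/min
Patient 2: CrCl = (140 − 23) × 94.5 / (72 × 2) = 11056.5 / 144.00 ≈ 76.8 mL/min
|53.9 − 76.8| = 22.9 mL/min

23 mL/min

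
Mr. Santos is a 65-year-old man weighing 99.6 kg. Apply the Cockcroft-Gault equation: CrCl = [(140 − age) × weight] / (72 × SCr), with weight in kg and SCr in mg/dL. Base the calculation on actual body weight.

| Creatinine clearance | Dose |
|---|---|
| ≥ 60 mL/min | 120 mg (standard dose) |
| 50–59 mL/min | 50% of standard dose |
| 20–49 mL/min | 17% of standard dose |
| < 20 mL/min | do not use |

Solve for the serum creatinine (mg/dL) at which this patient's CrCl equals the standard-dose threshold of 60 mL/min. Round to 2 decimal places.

Standard dose requires CrCl ≥ 60 mL/min.
Set (140 − 65) × 99.6 / (72 × SCr) = 60
SCr = (140 − 65) × 99.6 / (72 × 60) = 1.729 mg/dL

1.73 mg/dL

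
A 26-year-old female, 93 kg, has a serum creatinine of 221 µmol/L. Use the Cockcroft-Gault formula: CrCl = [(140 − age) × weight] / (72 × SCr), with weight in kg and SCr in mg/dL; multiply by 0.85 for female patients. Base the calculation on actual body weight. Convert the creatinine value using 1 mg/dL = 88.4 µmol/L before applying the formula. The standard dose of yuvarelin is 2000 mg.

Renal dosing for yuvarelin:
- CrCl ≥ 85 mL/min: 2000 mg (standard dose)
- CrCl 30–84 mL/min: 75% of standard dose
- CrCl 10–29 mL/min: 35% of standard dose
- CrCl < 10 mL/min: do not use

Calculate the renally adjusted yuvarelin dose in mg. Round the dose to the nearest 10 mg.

SCr = 221 / 88.4 = 2.5 mg/dL
CrCl = (140 − 26) × 93 / (72 × 2.5) × 0.85 = 10602.0 / 180.00 × 0.85 ≈ 50.1 mL/min
CrCl ≈ 50 mL/min → bracket 30–84 mL/min.
75% of 2000 mg = 1500 mg

1500 mg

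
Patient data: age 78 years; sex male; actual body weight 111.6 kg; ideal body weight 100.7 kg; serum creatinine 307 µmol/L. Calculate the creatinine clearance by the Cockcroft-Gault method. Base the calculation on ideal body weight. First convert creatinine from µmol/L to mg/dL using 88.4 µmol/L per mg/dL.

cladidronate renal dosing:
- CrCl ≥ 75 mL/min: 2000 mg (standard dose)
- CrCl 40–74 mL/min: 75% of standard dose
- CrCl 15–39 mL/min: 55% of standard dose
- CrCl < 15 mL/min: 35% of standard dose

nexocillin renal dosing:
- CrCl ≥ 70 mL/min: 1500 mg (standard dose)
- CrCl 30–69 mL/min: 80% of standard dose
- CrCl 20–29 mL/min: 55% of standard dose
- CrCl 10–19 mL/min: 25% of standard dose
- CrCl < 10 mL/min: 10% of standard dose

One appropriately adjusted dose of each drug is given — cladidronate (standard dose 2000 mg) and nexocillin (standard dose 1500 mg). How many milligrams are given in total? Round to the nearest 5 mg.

1925 mg

SCr = 307 / 88.4 = 3.473 mg/dL
CrCl = (140 − 78) × 100.7 / (72 × 3.473) = 6243.4 / 250.06 ≈ 25.0 mL/min
CrCl ≈ 25 mL/min.
cladidronate: 15–39 mL/min → 55% of 2000 mg = 1100 mg.
nexocillin: 20–29 mL/min → 55% of 1500 mg = 825 mg.
Total = 1100 + 825 = 1925 mg.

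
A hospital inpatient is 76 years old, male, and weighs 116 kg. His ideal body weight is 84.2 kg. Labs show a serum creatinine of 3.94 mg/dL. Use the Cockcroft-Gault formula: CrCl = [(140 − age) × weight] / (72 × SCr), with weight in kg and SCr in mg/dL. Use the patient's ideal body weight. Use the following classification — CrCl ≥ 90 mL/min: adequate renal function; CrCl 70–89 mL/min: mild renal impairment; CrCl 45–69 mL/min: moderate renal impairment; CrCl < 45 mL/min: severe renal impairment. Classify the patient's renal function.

CrCl = (140 − 76) × 84.2 / (72 × 3.94) = 5388.8 / 283.68 ≈ 19.0 mL/min
19 mL/min falls in the 'severe renal impairment' range.

severe renal impairment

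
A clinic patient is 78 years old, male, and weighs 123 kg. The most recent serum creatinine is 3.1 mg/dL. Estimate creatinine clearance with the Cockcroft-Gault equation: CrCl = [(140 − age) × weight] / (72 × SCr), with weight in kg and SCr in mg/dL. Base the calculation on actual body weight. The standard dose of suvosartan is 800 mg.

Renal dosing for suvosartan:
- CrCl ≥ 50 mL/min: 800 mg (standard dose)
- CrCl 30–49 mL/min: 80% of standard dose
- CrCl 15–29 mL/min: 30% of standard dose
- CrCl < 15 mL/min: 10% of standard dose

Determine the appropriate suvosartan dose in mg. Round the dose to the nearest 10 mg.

640 mg

CrCl = (140 − 78) × 123 / (72 × 3.1) = 7626.0 / 223.20 ≈ 34.2 mL/min
CrCl ≈ 34 mL/min → bracket 30–49 mL/min.
80% of 800 mg = 640 mg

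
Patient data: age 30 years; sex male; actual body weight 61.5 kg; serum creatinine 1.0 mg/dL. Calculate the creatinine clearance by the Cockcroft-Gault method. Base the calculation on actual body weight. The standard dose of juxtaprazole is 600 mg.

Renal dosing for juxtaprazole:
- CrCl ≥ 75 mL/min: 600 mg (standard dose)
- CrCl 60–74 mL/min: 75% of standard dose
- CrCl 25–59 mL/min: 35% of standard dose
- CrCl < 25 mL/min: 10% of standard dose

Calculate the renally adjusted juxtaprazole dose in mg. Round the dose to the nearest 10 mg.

CrCl = (140 − 30) × 61.5 / (72 × 1) = 6765.0 / 72.00 ≈ 94.0 mL/min
CrCl ≈ 94 mL/min → bracket ≥ 75 mL/min.
100% of 600 mg = 600 mg

600 mg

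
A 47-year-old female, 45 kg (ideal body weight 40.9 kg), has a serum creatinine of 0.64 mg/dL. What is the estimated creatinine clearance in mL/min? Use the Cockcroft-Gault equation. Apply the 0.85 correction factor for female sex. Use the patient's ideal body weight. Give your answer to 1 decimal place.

70.2 mL/min

CrCl = (140 − 47) × 40.9 / (72 × 0.64) × 0.85 = 3803.7 / 46.08 × 0.85 ≈ 70.2 mL/min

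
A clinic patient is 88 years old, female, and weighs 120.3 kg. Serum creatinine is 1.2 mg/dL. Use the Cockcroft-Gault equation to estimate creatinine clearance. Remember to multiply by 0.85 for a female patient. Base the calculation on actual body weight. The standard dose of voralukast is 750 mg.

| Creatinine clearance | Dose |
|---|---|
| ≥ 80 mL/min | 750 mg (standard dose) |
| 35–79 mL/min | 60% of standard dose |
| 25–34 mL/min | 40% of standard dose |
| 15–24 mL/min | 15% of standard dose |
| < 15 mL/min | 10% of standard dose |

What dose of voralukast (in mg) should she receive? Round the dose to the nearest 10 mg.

450 mg

CrCl = (140 − 88) × 120.3 / (72 × 1.2) × 0.85 = 6255.6 / 86.40 × 0.85 ≈ 61.5 mL/min
CrCl ≈ 62 mL/min → bracket 35–79 mL/min.
60% of 750 mg = 450 mg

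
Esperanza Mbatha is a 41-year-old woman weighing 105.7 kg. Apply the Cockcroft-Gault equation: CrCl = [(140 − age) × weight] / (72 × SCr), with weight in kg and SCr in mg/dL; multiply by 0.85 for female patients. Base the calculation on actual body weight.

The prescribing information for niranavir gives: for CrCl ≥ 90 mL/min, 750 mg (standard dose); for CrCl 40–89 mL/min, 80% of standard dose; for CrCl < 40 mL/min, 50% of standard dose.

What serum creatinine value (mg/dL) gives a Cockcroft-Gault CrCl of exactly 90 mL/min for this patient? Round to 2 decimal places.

1.37 mg/dL

Standard dose requires CrCl ≥ 90 mL/min.
Set (140 − 41) × 105.7 × 0.85 / (72 × SCr) = 90
SCr = (140 − 41) × 105.7 × 0.85 / (72 × 90) = 1.373 mg/dL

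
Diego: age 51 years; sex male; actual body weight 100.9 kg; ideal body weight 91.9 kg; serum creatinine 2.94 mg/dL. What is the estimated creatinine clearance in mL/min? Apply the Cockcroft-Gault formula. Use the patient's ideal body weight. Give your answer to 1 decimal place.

CrCl = (140 − 51) × 91.9 / (72 × 2.94) = 8179.1 / 211.68 ≈ 38.6 mL/min

38.6 mL/min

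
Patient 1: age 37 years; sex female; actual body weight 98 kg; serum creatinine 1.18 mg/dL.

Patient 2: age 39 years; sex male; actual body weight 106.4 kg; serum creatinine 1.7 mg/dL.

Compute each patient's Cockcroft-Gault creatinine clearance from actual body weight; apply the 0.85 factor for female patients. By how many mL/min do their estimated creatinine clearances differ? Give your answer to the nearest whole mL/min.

Patient 1: CrCl = (140 − 37) × 98 / (72 × 1.18) × 0.85 = 10094.0 / 84.96 × 0.85 ≈ 101.0 mL/min
Patient 2: CrCl = (140 − 39) × 106.4 / (72 × 1.7) = 10746.4 / 122.40 ≈ 87.8 mL/min
|101.0 − 87.8| = 13.2 mL/min

13 mL/min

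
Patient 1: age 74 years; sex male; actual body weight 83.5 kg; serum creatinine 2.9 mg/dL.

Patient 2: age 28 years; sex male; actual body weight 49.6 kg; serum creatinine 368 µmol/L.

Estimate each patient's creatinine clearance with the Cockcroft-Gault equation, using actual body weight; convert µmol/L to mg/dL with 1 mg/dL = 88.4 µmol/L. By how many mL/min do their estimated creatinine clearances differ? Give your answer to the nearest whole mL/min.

Patient 1: CrCl = (140 − 74) × 83.5 / (72 × 2.9) = 5511.0 / 208.80 ≈ 26.4 mL/min
Patient 2: SCr = 368 / 88.4 = 4.163 mg/dL
Patient 2: CrCl = (140 − 28) × 49.6 / (72 × 4.163) = 5555.2 / 299.74 ≈ 18.5 mL/min
|26.4 − 18.5| = 7.9 mL/min

8 mL/min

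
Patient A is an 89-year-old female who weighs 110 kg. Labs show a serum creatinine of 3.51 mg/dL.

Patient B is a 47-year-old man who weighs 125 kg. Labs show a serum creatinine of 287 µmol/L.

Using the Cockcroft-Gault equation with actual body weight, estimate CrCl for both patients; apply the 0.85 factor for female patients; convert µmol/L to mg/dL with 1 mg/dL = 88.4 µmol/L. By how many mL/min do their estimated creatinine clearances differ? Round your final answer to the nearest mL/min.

Patient A: CrCl = (140 − 89) × 110 / (72 × 3.51) × 0.85 = 5610.0 / 252.72 × 0.85 ≈ 18.9 mL/min
Patient B: SCr = 287 / 88.4 = 3.247 mg/dL
Patient B: CrCl = (140 − 47) × 125 / (72 × 3.247) = 11625.0 / 233.78 ≈ 49.7 mL/min
|18.9 − 49.7| = 30.8 mL/min

31 mL/min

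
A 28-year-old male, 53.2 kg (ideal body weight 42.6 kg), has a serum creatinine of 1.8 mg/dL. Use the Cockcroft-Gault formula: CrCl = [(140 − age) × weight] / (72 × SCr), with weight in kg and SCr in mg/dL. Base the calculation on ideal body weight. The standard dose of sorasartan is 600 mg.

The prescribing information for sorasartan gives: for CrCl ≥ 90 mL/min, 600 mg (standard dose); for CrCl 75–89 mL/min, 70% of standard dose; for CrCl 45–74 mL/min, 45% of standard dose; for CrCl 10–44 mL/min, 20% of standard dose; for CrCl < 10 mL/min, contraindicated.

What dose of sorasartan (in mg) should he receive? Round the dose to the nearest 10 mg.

CrCl = (140 − 28) × 42.6 / (72 × 1.8) = 4771.2 / 129.60 ≈ 36.8 mL/min
CrCl ≈ 37 mL/min → bracket 10–44 mL/min.
20% of 600 mg = 120 mg

120 mg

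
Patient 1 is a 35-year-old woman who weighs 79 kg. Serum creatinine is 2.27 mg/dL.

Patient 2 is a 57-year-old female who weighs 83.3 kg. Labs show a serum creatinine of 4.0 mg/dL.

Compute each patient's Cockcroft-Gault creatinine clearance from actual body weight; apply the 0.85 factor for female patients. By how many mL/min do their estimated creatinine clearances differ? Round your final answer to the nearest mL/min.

23 mL/min

Patient 1: CrCl = (140 − 35) × 79 / (72 × 2.27) × 0.85 = 8295.0 / 163.44 × 0.85 ≈ 43.1 mL/min
Patient 2: CrCl = (140 − 57) × 83.3 / (72 × 4) × 0.85 = 6913.9 / 288.00 × 0.85 ≈ 20.4 mL/min
|43.1 − 20.4| = 22.7 mL/min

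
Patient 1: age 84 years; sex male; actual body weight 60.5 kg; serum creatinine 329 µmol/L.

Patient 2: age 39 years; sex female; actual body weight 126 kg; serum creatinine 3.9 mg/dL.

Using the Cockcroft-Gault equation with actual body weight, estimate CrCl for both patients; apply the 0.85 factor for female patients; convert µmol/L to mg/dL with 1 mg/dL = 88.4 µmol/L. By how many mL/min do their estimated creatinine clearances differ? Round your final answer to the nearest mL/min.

Patient 1: SCr = 329 / 88.4 = 3.722 mg/dL
Patient 1: CrCl = (140 − 84) × 60.5 / (72 × 3.722) = 3388.0 / 267.98 ≈ 12.6 mL/min
Patient 2: CrCl = (140 − 39) × 126 / (72 × 3.9) × 0.85 = 12726.0 / 280.80 × 0.85 ≈ 38.5 mL/min
|12.6 − 38.5| = 25.9 mL/min

26 mL/min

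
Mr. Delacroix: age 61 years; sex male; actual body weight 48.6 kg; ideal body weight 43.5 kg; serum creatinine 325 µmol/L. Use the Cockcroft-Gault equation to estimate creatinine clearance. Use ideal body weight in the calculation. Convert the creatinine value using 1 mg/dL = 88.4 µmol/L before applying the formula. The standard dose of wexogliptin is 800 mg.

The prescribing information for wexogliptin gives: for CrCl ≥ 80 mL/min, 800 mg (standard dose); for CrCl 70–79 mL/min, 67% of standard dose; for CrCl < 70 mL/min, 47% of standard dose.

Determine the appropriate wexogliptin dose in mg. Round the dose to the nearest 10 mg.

380 mg

SCr = 325 / 88.4 = 3.676 mg/dL
CrCl = (140 − 61) × 43.5 / (72 × 3.676) = 3436.5 / 264.67 ≈ 13.0 mL/min
CrCl ≈ 13 mL/min → bracket < 70 mL/min.
47% of 800 mg = 376 mg → 380 mg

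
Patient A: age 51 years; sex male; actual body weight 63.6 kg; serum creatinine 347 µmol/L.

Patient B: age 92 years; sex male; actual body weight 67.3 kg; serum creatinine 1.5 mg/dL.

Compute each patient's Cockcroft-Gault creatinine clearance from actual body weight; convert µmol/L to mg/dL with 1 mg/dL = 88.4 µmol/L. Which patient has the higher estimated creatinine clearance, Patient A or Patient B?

Patient B

Patient A: SCr = 347 / 88.4 = 3.925 mg/dL
Patient A: CrCl = (140 − 51) × 63.6 / (72 × 3.925) = 5660.4 / 282.60 ≈ 20.0 mL/min
Patient B: CrCl = (140 − 92) × 67.3 / (72 × 1.5) = 3230.4 / 108.00 ≈ 29.9 mL/min
20.0 vs 29.9 mL/min → Patient B is higher.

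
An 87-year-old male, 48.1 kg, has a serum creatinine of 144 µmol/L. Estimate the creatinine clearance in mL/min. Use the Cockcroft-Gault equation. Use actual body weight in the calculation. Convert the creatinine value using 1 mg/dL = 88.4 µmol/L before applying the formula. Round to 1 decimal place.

SCr = 144 / 88.4 = 1.629 mg/dL
CrCl = (140 − 87) × 48.1 / (72 × 1.629) = 2549.3 / 117.29 ≈ 21.7 mL/min

21.7 mL/min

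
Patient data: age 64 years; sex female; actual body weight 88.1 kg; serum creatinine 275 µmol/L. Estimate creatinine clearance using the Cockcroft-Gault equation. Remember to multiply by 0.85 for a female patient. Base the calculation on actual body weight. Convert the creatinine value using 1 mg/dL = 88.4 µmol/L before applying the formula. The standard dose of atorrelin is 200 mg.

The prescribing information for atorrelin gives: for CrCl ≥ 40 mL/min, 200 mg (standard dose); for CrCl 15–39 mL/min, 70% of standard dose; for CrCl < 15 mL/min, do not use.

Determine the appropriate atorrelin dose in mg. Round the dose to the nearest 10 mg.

140 mg

SCr = 275 / 88.4 = 3.111 mg/dL
CrCl = (140 − 64) × 88.1 / (72 × 3.111) × 0.85 = 6695.6 / 223.99 × 0.85 ≈ 25.4 mL/min
CrCl ≈ 25 mL/min → bracket 15–39 mL/min.
70% of 200 mg = 140 mg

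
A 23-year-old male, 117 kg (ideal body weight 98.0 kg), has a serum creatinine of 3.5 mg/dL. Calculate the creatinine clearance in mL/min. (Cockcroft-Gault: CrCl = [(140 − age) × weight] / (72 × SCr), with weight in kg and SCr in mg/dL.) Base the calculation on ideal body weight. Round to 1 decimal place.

45.5 mL/min

CrCl = (140 − 23) × 98 / (72 × 3.5) = 11466.0 / 252.00 ≈ 45.5 mL/min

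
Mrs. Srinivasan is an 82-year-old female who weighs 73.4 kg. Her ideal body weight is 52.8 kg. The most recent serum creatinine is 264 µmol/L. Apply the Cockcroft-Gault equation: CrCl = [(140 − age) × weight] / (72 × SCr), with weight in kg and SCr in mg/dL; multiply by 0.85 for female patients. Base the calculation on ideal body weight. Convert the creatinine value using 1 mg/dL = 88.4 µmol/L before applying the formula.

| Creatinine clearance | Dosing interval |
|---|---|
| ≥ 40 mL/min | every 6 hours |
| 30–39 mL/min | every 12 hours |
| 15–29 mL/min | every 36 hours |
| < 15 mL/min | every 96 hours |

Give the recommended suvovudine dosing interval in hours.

every 96 hours

SCr = 264 / 88.4 = 2.986 mg/dL
CrCl = (140 − 82) × 52.8 / (72 × 2.986) × 0.85 = 3062.4 / 214.99 × 0.85 ≈ 12.1 mL/min
CrCl ≈ 12 mL/min → bracket < 15 mL/min → every 96 hours.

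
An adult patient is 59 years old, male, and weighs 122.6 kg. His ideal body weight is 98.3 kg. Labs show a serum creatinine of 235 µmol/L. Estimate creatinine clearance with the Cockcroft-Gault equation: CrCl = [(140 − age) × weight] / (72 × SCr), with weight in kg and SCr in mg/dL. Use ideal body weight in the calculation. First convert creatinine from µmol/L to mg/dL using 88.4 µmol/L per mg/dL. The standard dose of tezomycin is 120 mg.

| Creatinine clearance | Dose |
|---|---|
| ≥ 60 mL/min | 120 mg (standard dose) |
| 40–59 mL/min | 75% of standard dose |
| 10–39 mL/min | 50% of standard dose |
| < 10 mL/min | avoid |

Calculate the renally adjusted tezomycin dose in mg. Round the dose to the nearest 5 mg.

SCr = 235 / 88.4 = 2.658 mg/dL
CrCl = (140 − 59) × 98.3 / (72 × 2.658) = 7962.3 / 191.38 ≈ 41.6 mL/min
CrCl ≈ 42 mL/min → bracket 40–59 mL/min.
75% of 120 mg = 90 mg

90 mg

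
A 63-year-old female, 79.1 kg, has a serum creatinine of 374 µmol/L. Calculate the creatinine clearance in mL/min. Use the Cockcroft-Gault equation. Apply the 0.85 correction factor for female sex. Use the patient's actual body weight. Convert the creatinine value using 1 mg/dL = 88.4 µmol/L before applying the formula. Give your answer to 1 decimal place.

17.0 mL/min

SCr = 374 / 88.4 = 4.231 mg/dL
CrCl = (140 − 63) × 79.1 / (72 × 4.231) × 0.85 = 6090.7 / 304.63 × 0.85 ≈ 17.0 mL/min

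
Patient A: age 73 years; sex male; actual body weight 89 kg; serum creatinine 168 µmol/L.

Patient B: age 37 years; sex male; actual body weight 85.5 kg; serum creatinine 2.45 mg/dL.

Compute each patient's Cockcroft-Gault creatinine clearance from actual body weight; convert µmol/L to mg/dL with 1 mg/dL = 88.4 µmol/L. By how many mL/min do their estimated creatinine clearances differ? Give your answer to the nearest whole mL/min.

Patient A: SCr = 168 / 88.4 = 1.9 mg/dL
Patient A: CrCl = (140 − 73) × 89 / (72 × 1.9) = 5963.0 / 136.80 ≈ 43.6 mL/min
Patient B: CrCl = (140 − 37) × 85.5 / (72 × 2.45) = 8806.5 / 176.40 ≈ 49.9 mL/min
|43.6 − 49.9| = 6.3 mL/min

6 mL/min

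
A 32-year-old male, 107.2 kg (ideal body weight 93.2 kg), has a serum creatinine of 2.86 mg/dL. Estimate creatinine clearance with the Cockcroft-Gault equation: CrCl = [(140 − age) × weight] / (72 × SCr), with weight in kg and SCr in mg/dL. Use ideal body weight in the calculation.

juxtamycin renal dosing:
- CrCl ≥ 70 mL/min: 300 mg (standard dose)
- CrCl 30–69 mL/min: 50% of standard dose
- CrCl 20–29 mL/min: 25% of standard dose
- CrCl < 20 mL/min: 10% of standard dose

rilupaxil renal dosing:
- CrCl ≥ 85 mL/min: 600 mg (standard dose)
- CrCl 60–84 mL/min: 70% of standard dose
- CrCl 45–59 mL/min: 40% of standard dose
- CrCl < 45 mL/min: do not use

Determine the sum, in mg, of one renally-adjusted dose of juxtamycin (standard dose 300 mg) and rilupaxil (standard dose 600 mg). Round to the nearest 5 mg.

390 mg

CrCl = (140 − 32) × 93.2 / (72 × 2.86) = 10065.6 / 205.92 ≈ 48.9 mL/min
CrCl ≈ 49 mL/min.
juxtamycin: 30–69 mL/min → 50% of 300 mg = 150 mg.
rilupaxil: 45–59 mL/min → 40% of 600 mg = 240 mg.
Total = 150 + 240 = 390 mg.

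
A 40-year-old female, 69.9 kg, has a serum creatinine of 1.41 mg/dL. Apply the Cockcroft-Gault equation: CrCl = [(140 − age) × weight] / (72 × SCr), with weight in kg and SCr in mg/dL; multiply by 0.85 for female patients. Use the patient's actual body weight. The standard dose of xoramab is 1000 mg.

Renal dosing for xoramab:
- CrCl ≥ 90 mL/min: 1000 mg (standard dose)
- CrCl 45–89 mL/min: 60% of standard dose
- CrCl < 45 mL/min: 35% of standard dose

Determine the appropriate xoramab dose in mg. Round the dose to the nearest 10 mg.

CrCl = (140 − 40) × 69.9 / (72 × 1.41) × 0.85 = 6990.0 / 101.52 × 0.85 ≈ 58.5 mL/min
CrCl ≈ 59 mL/min → bracket 45–89 mL/min.
60% of 1000 mg = 600 mg

600 mg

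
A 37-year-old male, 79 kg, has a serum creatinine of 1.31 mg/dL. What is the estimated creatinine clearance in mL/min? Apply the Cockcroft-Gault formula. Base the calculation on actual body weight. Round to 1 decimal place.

CrCl = (140 − 37) × 79 / (72 × 1.31) = 8137.0 / 94.32 ≈ 86.3 mL/min

86.3 mL/min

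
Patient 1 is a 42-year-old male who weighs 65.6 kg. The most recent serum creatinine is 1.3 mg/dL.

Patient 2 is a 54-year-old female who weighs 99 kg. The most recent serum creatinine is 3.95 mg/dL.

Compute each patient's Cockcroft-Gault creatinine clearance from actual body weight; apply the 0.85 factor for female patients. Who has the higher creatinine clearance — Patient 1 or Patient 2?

Patient 1: CrCl = (140 − 42) × 65.6 / (72 × 1.3) = 6428.8 / 93.60 ≈ 68.7 mL/min
Patient 2: CrCl = (140 − 54) × 99 / (72 × 3.95) × 0.85 = 8514.0 / 284.40 × 0.85 ≈ 25.4 mL/min
68.7 vs 25.4 mL/min → Patient 1 is higher.

Patient 1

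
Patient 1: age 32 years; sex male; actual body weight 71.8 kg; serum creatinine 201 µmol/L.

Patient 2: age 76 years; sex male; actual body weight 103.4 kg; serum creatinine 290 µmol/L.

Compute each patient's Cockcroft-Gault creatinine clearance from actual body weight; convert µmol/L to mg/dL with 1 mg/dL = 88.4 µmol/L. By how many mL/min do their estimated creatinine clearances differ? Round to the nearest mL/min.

Patient 1: SCr = 201 / 88.4 = 2.274 mg/dL
Patient 1: CrCl = (140 − 32) × 71.8 / (72 × 2.274) = 7754.4 / 163.73 ≈ 47.4 mL/min
Patient 2: SCr = 290 / 88.4 = 3.281 mg/dL
Patient 2: CrCl = (140 − 76) × 103.4 / (72 × 3.281) = 6617.6 / 236.23 ≈ 28.0 mL/min
|47.4 − 28.0| = 19.4 mL/min

19 mL/min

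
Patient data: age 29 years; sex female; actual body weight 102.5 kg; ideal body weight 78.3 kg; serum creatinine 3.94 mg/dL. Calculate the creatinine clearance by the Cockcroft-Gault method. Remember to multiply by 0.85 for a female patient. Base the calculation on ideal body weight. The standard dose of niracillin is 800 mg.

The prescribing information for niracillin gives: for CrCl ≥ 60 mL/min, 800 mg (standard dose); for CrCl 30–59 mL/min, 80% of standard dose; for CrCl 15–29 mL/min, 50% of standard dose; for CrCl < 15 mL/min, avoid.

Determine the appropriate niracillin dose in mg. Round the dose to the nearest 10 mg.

400 mg

CrCl = (140 − 29) × 78.3 / (72 × 3.94) × 0.85 = 8691.3 / 283.68 × 0.85 ≈ 26.0 mL/min
CrCl ≈ 26 mL/min → bracket 15–29 mL/min.
50% of 800 mg = 400 mg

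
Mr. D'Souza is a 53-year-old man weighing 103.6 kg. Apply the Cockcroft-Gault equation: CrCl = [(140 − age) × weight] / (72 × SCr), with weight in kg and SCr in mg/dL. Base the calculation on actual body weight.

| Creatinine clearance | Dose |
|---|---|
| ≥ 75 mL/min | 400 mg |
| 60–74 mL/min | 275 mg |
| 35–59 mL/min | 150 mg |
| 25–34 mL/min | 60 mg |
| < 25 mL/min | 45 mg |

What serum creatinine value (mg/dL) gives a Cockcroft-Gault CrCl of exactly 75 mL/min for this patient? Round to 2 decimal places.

1.67 mg/dL

Standard dose requires CrCl ≥ 75 mL/min.
Set (140 − 53) × 103.6 / (72 × SCr) = 75
SCr = (140 − 53) × 103.6 / (72 × 75) = 1.669 mg/dL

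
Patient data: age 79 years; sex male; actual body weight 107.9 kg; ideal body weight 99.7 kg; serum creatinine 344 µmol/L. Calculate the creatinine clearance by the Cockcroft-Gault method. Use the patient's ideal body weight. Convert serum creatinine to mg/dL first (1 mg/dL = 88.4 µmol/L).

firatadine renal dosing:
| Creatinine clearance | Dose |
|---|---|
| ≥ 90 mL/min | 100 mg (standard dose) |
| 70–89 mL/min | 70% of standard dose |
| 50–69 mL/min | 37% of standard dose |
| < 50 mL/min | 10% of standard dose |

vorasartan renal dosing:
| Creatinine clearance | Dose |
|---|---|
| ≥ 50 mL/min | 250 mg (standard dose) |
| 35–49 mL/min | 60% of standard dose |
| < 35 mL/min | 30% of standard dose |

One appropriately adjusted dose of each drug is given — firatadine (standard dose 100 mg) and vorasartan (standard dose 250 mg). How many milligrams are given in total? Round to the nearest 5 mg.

SCr = 344 / 88.4 = 3.891 mg/dL
CrCl = (140 − 79) × 99.7 / (72 × 3.891) = 6081.7 / 280.15 ≈ 21.7 mL/min
CrCl ≈ 22 mL/min.
firatadine: < 50 mL/min → 10% of 100 mg = 10 mg.
vorasartan: < 35 mL/min → 30% of 250 mg = 75 mg.
Total = 10 + 75 = 85 mg.

85 mg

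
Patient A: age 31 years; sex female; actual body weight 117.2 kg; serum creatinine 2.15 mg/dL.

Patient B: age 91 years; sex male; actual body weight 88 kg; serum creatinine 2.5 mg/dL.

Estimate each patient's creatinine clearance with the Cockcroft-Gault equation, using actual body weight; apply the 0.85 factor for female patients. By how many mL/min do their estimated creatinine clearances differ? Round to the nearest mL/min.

46 mL/min

Patient A: CrCl = (140 − 31) × 117.2 / (72 × 2.15) × 0.85 = 12774.8 / 154.80 × 0.85 ≈ 70.1 mL/min
Patient B: CrCl = (140 − 91) × 88 / (72 × 2.5) = 4312.0 / 180.00 ≈ 24.0 mL/min
|70.1 − 24.0| = 46.1 mL/min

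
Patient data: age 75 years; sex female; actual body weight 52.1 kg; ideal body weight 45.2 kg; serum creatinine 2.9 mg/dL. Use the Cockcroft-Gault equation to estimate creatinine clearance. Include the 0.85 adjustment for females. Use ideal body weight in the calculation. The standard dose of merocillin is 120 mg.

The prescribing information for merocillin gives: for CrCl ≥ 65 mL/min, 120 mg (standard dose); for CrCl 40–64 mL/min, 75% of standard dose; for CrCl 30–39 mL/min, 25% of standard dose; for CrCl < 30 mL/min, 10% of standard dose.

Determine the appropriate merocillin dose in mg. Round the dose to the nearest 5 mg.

10 mg

CrCl = (140 − 75) × 45.2 / (72 × 2.9) × 0.85 = 2938.0 / 208.80 × 0.85 ≈ 12.0 mL/min
CrCl ≈ 12 mL/min → bracket < 30 mL/min.
10% of 120 mg = 12 mg → 10 mg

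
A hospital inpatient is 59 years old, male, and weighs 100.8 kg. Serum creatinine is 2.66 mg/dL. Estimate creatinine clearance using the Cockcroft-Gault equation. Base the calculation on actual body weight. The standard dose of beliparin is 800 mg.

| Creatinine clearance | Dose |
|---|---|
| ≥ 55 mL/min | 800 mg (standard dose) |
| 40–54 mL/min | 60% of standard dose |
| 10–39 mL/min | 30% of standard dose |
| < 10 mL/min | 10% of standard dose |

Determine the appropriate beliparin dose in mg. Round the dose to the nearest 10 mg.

480 mg

CrCl = (140 − 59) × 100.8 / (72 × 2.66) = 8164.8 / 191.52 ≈ 42.6 mL/min
CrCl ≈ 43 mL/min → bracket 40–54 mL/min.
60% of 800 mg = 480 mg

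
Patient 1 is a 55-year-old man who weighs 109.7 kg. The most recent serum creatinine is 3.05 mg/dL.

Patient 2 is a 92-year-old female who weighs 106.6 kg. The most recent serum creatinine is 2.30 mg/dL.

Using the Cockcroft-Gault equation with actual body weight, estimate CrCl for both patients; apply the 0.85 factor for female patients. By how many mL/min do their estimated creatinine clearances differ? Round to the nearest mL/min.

Patient 1: CrCl = (140 − 55) × 109.7 / (72 × 3.05) = 9324.5 / 219.60 ≈ 42.5 mL/min
Patient 2: CrCl = (140 − 92) × 106.6 / (72 × 2.3) × 0.85 = 5116.8 / 165.60 × 0.85 ≈ 26.3 mL/min
|42.5 − 26.3| = 16.2 mL/min

16 mL/min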